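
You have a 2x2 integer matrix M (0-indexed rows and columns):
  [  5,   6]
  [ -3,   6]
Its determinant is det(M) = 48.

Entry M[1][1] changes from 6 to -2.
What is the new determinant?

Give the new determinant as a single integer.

Answer: 8

Derivation:
det is linear in row 1: changing M[1][1] by delta changes det by delta * cofactor(1,1).
Cofactor C_11 = (-1)^(1+1) * minor(1,1) = 5
Entry delta = -2 - 6 = -8
Det delta = -8 * 5 = -40
New det = 48 + -40 = 8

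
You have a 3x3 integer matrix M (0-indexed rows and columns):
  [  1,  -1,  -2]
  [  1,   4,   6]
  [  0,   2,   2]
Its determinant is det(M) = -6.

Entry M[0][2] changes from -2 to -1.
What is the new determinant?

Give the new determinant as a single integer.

det is linear in row 0: changing M[0][2] by delta changes det by delta * cofactor(0,2).
Cofactor C_02 = (-1)^(0+2) * minor(0,2) = 2
Entry delta = -1 - -2 = 1
Det delta = 1 * 2 = 2
New det = -6 + 2 = -4

Answer: -4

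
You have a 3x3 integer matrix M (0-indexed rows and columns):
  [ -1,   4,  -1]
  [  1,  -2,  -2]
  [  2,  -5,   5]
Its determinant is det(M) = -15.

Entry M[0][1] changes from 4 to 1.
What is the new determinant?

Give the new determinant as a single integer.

det is linear in row 0: changing M[0][1] by delta changes det by delta * cofactor(0,1).
Cofactor C_01 = (-1)^(0+1) * minor(0,1) = -9
Entry delta = 1 - 4 = -3
Det delta = -3 * -9 = 27
New det = -15 + 27 = 12

Answer: 12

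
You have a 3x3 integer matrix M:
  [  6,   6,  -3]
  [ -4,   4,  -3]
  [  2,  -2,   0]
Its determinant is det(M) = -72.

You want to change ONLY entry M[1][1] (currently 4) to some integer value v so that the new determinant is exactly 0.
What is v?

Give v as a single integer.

Answer: 16

Derivation:
det is linear in entry M[1][1]: det = old_det + (v - 4) * C_11
Cofactor C_11 = 6
Want det = 0: -72 + (v - 4) * 6 = 0
  (v - 4) = 72 / 6 = 12
  v = 4 + (12) = 16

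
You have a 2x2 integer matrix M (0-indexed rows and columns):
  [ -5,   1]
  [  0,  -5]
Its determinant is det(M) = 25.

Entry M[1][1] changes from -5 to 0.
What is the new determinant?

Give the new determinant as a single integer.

Answer: 0

Derivation:
det is linear in row 1: changing M[1][1] by delta changes det by delta * cofactor(1,1).
Cofactor C_11 = (-1)^(1+1) * minor(1,1) = -5
Entry delta = 0 - -5 = 5
Det delta = 5 * -5 = -25
New det = 25 + -25 = 0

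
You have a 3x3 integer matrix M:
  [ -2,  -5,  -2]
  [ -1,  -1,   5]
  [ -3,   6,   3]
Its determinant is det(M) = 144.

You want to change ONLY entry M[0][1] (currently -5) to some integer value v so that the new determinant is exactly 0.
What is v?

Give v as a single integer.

det is linear in entry M[0][1]: det = old_det + (v - -5) * C_01
Cofactor C_01 = -12
Want det = 0: 144 + (v - -5) * -12 = 0
  (v - -5) = -144 / -12 = 12
  v = -5 + (12) = 7

Answer: 7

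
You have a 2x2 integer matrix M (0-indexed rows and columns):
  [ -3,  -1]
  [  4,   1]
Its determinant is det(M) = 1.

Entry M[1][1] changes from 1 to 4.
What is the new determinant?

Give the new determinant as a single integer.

Answer: -8

Derivation:
det is linear in row 1: changing M[1][1] by delta changes det by delta * cofactor(1,1).
Cofactor C_11 = (-1)^(1+1) * minor(1,1) = -3
Entry delta = 4 - 1 = 3
Det delta = 3 * -3 = -9
New det = 1 + -9 = -8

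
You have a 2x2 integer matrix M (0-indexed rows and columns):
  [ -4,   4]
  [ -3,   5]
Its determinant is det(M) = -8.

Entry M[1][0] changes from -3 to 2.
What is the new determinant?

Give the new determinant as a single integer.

det is linear in row 1: changing M[1][0] by delta changes det by delta * cofactor(1,0).
Cofactor C_10 = (-1)^(1+0) * minor(1,0) = -4
Entry delta = 2 - -3 = 5
Det delta = 5 * -4 = -20
New det = -8 + -20 = -28

Answer: -28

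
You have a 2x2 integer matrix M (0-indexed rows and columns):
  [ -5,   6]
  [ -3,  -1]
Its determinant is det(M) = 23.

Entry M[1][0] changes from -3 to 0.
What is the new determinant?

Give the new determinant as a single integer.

det is linear in row 1: changing M[1][0] by delta changes det by delta * cofactor(1,0).
Cofactor C_10 = (-1)^(1+0) * minor(1,0) = -6
Entry delta = 0 - -3 = 3
Det delta = 3 * -6 = -18
New det = 23 + -18 = 5

Answer: 5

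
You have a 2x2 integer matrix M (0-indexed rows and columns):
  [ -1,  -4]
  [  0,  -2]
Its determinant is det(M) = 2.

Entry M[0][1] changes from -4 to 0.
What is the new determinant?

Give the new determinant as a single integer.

Answer: 2

Derivation:
det is linear in row 0: changing M[0][1] by delta changes det by delta * cofactor(0,1).
Cofactor C_01 = (-1)^(0+1) * minor(0,1) = 0
Entry delta = 0 - -4 = 4
Det delta = 4 * 0 = 0
New det = 2 + 0 = 2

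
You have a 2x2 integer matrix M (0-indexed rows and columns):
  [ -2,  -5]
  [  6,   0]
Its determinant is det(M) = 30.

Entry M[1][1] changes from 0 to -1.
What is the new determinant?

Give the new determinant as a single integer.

Answer: 32

Derivation:
det is linear in row 1: changing M[1][1] by delta changes det by delta * cofactor(1,1).
Cofactor C_11 = (-1)^(1+1) * minor(1,1) = -2
Entry delta = -1 - 0 = -1
Det delta = -1 * -2 = 2
New det = 30 + 2 = 32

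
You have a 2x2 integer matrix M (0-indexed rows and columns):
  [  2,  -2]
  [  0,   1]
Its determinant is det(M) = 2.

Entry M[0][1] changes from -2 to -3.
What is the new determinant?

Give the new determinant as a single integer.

det is linear in row 0: changing M[0][1] by delta changes det by delta * cofactor(0,1).
Cofactor C_01 = (-1)^(0+1) * minor(0,1) = 0
Entry delta = -3 - -2 = -1
Det delta = -1 * 0 = 0
New det = 2 + 0 = 2

Answer: 2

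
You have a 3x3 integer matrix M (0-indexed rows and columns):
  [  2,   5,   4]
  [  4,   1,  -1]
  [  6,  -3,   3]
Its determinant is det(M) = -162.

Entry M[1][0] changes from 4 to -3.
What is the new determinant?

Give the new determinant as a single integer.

Answer: 27

Derivation:
det is linear in row 1: changing M[1][0] by delta changes det by delta * cofactor(1,0).
Cofactor C_10 = (-1)^(1+0) * minor(1,0) = -27
Entry delta = -3 - 4 = -7
Det delta = -7 * -27 = 189
New det = -162 + 189 = 27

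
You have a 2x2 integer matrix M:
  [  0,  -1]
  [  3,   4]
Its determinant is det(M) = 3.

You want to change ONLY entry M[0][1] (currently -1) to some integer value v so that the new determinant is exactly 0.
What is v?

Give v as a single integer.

det is linear in entry M[0][1]: det = old_det + (v - -1) * C_01
Cofactor C_01 = -3
Want det = 0: 3 + (v - -1) * -3 = 0
  (v - -1) = -3 / -3 = 1
  v = -1 + (1) = 0

Answer: 0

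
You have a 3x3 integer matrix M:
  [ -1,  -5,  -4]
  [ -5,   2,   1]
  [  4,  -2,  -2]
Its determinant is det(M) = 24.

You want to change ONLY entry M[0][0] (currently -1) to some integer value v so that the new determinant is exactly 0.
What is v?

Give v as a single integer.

Answer: 11

Derivation:
det is linear in entry M[0][0]: det = old_det + (v - -1) * C_00
Cofactor C_00 = -2
Want det = 0: 24 + (v - -1) * -2 = 0
  (v - -1) = -24 / -2 = 12
  v = -1 + (12) = 11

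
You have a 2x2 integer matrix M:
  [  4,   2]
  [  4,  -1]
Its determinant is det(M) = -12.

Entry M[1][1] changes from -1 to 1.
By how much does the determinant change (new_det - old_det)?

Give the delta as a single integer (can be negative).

Answer: 8

Derivation:
Cofactor C_11 = 4
Entry delta = 1 - -1 = 2
Det delta = entry_delta * cofactor = 2 * 4 = 8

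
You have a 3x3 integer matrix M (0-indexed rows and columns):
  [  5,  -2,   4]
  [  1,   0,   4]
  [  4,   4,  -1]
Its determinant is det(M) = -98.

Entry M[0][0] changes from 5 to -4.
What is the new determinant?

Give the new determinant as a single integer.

Answer: 46

Derivation:
det is linear in row 0: changing M[0][0] by delta changes det by delta * cofactor(0,0).
Cofactor C_00 = (-1)^(0+0) * minor(0,0) = -16
Entry delta = -4 - 5 = -9
Det delta = -9 * -16 = 144
New det = -98 + 144 = 46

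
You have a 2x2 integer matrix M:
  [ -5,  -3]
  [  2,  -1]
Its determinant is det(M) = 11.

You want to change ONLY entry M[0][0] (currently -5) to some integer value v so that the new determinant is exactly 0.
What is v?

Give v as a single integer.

det is linear in entry M[0][0]: det = old_det + (v - -5) * C_00
Cofactor C_00 = -1
Want det = 0: 11 + (v - -5) * -1 = 0
  (v - -5) = -11 / -1 = 11
  v = -5 + (11) = 6

Answer: 6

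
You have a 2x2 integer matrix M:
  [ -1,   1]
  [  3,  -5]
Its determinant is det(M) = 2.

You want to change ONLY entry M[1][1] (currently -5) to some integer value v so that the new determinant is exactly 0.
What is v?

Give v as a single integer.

Answer: -3

Derivation:
det is linear in entry M[1][1]: det = old_det + (v - -5) * C_11
Cofactor C_11 = -1
Want det = 0: 2 + (v - -5) * -1 = 0
  (v - -5) = -2 / -1 = 2
  v = -5 + (2) = -3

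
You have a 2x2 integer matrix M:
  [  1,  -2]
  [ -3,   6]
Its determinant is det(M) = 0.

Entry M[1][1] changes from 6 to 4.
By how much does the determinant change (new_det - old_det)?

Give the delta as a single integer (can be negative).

Answer: -2

Derivation:
Cofactor C_11 = 1
Entry delta = 4 - 6 = -2
Det delta = entry_delta * cofactor = -2 * 1 = -2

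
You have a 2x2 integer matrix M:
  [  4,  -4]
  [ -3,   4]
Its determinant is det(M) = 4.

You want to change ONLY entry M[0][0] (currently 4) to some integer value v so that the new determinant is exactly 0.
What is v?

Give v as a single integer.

Answer: 3

Derivation:
det is linear in entry M[0][0]: det = old_det + (v - 4) * C_00
Cofactor C_00 = 4
Want det = 0: 4 + (v - 4) * 4 = 0
  (v - 4) = -4 / 4 = -1
  v = 4 + (-1) = 3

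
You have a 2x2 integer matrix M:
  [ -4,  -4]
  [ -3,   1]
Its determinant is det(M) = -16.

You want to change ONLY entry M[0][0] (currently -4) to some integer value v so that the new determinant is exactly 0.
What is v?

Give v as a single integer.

Answer: 12

Derivation:
det is linear in entry M[0][0]: det = old_det + (v - -4) * C_00
Cofactor C_00 = 1
Want det = 0: -16 + (v - -4) * 1 = 0
  (v - -4) = 16 / 1 = 16
  v = -4 + (16) = 12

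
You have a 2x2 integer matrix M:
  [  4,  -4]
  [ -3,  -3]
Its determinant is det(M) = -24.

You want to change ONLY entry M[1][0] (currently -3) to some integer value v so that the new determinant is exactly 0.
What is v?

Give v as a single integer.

Answer: 3

Derivation:
det is linear in entry M[1][0]: det = old_det + (v - -3) * C_10
Cofactor C_10 = 4
Want det = 0: -24 + (v - -3) * 4 = 0
  (v - -3) = 24 / 4 = 6
  v = -3 + (6) = 3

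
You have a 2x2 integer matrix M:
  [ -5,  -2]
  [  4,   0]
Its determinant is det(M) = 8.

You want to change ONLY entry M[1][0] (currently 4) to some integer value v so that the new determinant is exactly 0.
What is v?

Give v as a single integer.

Answer: 0

Derivation:
det is linear in entry M[1][0]: det = old_det + (v - 4) * C_10
Cofactor C_10 = 2
Want det = 0: 8 + (v - 4) * 2 = 0
  (v - 4) = -8 / 2 = -4
  v = 4 + (-4) = 0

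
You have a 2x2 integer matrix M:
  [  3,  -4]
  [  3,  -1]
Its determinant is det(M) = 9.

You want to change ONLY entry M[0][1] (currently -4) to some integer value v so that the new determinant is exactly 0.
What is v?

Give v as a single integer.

det is linear in entry M[0][1]: det = old_det + (v - -4) * C_01
Cofactor C_01 = -3
Want det = 0: 9 + (v - -4) * -3 = 0
  (v - -4) = -9 / -3 = 3
  v = -4 + (3) = -1

Answer: -1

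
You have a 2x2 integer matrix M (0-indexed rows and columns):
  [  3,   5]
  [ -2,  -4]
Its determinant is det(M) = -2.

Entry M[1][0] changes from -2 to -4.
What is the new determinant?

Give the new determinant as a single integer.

Answer: 8

Derivation:
det is linear in row 1: changing M[1][0] by delta changes det by delta * cofactor(1,0).
Cofactor C_10 = (-1)^(1+0) * minor(1,0) = -5
Entry delta = -4 - -2 = -2
Det delta = -2 * -5 = 10
New det = -2 + 10 = 8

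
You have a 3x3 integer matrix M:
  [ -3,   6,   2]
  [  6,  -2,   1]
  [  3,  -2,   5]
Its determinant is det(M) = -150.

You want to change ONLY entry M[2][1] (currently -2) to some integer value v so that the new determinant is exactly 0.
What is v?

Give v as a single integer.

det is linear in entry M[2][1]: det = old_det + (v - -2) * C_21
Cofactor C_21 = 15
Want det = 0: -150 + (v - -2) * 15 = 0
  (v - -2) = 150 / 15 = 10
  v = -2 + (10) = 8

Answer: 8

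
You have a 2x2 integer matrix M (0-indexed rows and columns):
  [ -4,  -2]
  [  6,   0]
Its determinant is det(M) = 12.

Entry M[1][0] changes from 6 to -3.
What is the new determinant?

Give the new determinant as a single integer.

det is linear in row 1: changing M[1][0] by delta changes det by delta * cofactor(1,0).
Cofactor C_10 = (-1)^(1+0) * minor(1,0) = 2
Entry delta = -3 - 6 = -9
Det delta = -9 * 2 = -18
New det = 12 + -18 = -6

Answer: -6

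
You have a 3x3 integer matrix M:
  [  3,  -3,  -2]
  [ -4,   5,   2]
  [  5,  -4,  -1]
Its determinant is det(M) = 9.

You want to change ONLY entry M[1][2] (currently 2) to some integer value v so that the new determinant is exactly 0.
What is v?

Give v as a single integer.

det is linear in entry M[1][2]: det = old_det + (v - 2) * C_12
Cofactor C_12 = -3
Want det = 0: 9 + (v - 2) * -3 = 0
  (v - 2) = -9 / -3 = 3
  v = 2 + (3) = 5

Answer: 5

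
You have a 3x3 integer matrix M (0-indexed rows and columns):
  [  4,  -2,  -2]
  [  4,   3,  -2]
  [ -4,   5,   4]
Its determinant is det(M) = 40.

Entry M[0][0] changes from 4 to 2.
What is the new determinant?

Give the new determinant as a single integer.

det is linear in row 0: changing M[0][0] by delta changes det by delta * cofactor(0,0).
Cofactor C_00 = (-1)^(0+0) * minor(0,0) = 22
Entry delta = 2 - 4 = -2
Det delta = -2 * 22 = -44
New det = 40 + -44 = -4

Answer: -4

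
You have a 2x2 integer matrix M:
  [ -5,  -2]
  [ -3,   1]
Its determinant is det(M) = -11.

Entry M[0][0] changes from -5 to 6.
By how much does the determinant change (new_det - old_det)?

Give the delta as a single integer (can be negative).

Answer: 11

Derivation:
Cofactor C_00 = 1
Entry delta = 6 - -5 = 11
Det delta = entry_delta * cofactor = 11 * 1 = 11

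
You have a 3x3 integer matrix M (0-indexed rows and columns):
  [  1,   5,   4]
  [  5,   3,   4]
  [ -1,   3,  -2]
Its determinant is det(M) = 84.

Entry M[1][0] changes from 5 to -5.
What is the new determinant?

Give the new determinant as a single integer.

det is linear in row 1: changing M[1][0] by delta changes det by delta * cofactor(1,0).
Cofactor C_10 = (-1)^(1+0) * minor(1,0) = 22
Entry delta = -5 - 5 = -10
Det delta = -10 * 22 = -220
New det = 84 + -220 = -136

Answer: -136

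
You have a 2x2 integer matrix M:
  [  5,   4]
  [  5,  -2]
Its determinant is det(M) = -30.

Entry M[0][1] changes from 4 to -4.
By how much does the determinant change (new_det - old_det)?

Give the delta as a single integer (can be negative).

Cofactor C_01 = -5
Entry delta = -4 - 4 = -8
Det delta = entry_delta * cofactor = -8 * -5 = 40

Answer: 40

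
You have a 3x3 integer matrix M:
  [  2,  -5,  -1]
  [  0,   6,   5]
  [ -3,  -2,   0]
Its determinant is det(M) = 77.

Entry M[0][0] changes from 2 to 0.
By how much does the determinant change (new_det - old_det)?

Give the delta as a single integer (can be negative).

Answer: -20

Derivation:
Cofactor C_00 = 10
Entry delta = 0 - 2 = -2
Det delta = entry_delta * cofactor = -2 * 10 = -20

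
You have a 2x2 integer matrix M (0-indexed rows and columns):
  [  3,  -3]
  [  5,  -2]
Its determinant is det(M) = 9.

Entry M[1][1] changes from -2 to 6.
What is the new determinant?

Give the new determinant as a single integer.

det is linear in row 1: changing M[1][1] by delta changes det by delta * cofactor(1,1).
Cofactor C_11 = (-1)^(1+1) * minor(1,1) = 3
Entry delta = 6 - -2 = 8
Det delta = 8 * 3 = 24
New det = 9 + 24 = 33

Answer: 33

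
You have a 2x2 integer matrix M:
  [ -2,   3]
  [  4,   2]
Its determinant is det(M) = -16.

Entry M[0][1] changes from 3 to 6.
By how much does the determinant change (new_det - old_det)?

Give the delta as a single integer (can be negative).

Cofactor C_01 = -4
Entry delta = 6 - 3 = 3
Det delta = entry_delta * cofactor = 3 * -4 = -12

Answer: -12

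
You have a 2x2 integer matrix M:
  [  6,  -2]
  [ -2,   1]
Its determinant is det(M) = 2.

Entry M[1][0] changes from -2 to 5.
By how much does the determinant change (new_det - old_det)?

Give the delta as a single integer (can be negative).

Answer: 14

Derivation:
Cofactor C_10 = 2
Entry delta = 5 - -2 = 7
Det delta = entry_delta * cofactor = 7 * 2 = 14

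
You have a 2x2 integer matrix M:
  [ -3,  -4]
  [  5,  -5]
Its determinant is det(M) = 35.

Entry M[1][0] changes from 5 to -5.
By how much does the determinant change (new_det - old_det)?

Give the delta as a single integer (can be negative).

Cofactor C_10 = 4
Entry delta = -5 - 5 = -10
Det delta = entry_delta * cofactor = -10 * 4 = -40

Answer: -40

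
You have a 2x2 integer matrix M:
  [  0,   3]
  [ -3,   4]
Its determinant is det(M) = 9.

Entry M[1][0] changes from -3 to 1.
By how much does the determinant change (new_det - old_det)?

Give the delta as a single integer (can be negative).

Cofactor C_10 = -3
Entry delta = 1 - -3 = 4
Det delta = entry_delta * cofactor = 4 * -3 = -12

Answer: -12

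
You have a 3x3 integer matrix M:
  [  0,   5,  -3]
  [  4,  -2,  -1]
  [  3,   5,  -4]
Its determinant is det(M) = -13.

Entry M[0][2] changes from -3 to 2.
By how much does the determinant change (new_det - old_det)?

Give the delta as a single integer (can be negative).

Cofactor C_02 = 26
Entry delta = 2 - -3 = 5
Det delta = entry_delta * cofactor = 5 * 26 = 130

Answer: 130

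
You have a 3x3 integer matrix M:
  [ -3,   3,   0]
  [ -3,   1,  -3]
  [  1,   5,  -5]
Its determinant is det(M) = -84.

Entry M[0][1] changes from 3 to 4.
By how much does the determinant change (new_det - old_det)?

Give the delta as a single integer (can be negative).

Answer: -18

Derivation:
Cofactor C_01 = -18
Entry delta = 4 - 3 = 1
Det delta = entry_delta * cofactor = 1 * -18 = -18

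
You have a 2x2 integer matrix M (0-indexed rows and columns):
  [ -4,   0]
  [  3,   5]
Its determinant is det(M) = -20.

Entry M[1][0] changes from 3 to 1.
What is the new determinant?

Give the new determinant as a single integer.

det is linear in row 1: changing M[1][0] by delta changes det by delta * cofactor(1,0).
Cofactor C_10 = (-1)^(1+0) * minor(1,0) = 0
Entry delta = 1 - 3 = -2
Det delta = -2 * 0 = 0
New det = -20 + 0 = -20

Answer: -20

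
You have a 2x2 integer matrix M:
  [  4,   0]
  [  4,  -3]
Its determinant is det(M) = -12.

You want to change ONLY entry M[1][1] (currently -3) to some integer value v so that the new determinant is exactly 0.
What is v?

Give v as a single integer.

Answer: 0

Derivation:
det is linear in entry M[1][1]: det = old_det + (v - -3) * C_11
Cofactor C_11 = 4
Want det = 0: -12 + (v - -3) * 4 = 0
  (v - -3) = 12 / 4 = 3
  v = -3 + (3) = 0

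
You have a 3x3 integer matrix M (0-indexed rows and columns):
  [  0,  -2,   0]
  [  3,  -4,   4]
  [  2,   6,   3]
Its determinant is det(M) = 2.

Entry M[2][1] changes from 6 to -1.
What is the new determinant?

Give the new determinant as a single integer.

Answer: 2

Derivation:
det is linear in row 2: changing M[2][1] by delta changes det by delta * cofactor(2,1).
Cofactor C_21 = (-1)^(2+1) * minor(2,1) = 0
Entry delta = -1 - 6 = -7
Det delta = -7 * 0 = 0
New det = 2 + 0 = 2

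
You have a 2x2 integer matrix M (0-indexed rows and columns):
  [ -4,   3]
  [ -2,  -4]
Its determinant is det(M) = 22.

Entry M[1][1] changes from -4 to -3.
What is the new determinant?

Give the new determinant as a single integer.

Answer: 18

Derivation:
det is linear in row 1: changing M[1][1] by delta changes det by delta * cofactor(1,1).
Cofactor C_11 = (-1)^(1+1) * minor(1,1) = -4
Entry delta = -3 - -4 = 1
Det delta = 1 * -4 = -4
New det = 22 + -4 = 18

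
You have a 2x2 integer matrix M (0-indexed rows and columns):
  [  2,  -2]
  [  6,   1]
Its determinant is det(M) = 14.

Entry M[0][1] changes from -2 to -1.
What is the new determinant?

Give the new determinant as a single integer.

det is linear in row 0: changing M[0][1] by delta changes det by delta * cofactor(0,1).
Cofactor C_01 = (-1)^(0+1) * minor(0,1) = -6
Entry delta = -1 - -2 = 1
Det delta = 1 * -6 = -6
New det = 14 + -6 = 8

Answer: 8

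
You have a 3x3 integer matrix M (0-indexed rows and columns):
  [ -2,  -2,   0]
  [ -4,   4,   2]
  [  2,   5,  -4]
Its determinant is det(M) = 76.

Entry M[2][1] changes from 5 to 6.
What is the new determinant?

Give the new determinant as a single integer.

Answer: 80

Derivation:
det is linear in row 2: changing M[2][1] by delta changes det by delta * cofactor(2,1).
Cofactor C_21 = (-1)^(2+1) * minor(2,1) = 4
Entry delta = 6 - 5 = 1
Det delta = 1 * 4 = 4
New det = 76 + 4 = 80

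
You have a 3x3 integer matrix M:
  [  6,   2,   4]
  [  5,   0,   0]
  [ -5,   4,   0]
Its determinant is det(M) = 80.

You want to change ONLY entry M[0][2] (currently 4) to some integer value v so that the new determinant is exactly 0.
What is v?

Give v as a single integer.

det is linear in entry M[0][2]: det = old_det + (v - 4) * C_02
Cofactor C_02 = 20
Want det = 0: 80 + (v - 4) * 20 = 0
  (v - 4) = -80 / 20 = -4
  v = 4 + (-4) = 0

Answer: 0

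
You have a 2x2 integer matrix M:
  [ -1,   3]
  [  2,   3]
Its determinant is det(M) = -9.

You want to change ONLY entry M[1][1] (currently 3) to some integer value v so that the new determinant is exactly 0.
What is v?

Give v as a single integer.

Answer: -6

Derivation:
det is linear in entry M[1][1]: det = old_det + (v - 3) * C_11
Cofactor C_11 = -1
Want det = 0: -9 + (v - 3) * -1 = 0
  (v - 3) = 9 / -1 = -9
  v = 3 + (-9) = -6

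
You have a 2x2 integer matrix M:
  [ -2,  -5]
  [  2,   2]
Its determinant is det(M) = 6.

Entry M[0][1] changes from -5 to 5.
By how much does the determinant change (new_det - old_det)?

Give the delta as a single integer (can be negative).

Cofactor C_01 = -2
Entry delta = 5 - -5 = 10
Det delta = entry_delta * cofactor = 10 * -2 = -20

Answer: -20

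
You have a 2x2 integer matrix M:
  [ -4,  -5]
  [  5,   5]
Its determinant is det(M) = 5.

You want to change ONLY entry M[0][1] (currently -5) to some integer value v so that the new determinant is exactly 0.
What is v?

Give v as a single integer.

Answer: -4

Derivation:
det is linear in entry M[0][1]: det = old_det + (v - -5) * C_01
Cofactor C_01 = -5
Want det = 0: 5 + (v - -5) * -5 = 0
  (v - -5) = -5 / -5 = 1
  v = -5 + (1) = -4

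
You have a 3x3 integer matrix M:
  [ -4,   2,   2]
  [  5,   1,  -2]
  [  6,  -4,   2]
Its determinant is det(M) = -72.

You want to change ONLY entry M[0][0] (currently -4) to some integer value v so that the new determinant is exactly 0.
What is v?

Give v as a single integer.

Answer: -16

Derivation:
det is linear in entry M[0][0]: det = old_det + (v - -4) * C_00
Cofactor C_00 = -6
Want det = 0: -72 + (v - -4) * -6 = 0
  (v - -4) = 72 / -6 = -12
  v = -4 + (-12) = -16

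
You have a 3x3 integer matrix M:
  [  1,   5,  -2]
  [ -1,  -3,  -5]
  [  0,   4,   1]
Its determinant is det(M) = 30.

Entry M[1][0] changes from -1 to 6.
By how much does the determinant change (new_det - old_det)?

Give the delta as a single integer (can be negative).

Cofactor C_10 = -13
Entry delta = 6 - -1 = 7
Det delta = entry_delta * cofactor = 7 * -13 = -91

Answer: -91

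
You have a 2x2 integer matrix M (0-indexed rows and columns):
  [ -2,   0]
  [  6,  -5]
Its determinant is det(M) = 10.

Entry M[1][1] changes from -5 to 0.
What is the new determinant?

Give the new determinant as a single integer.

Answer: 0

Derivation:
det is linear in row 1: changing M[1][1] by delta changes det by delta * cofactor(1,1).
Cofactor C_11 = (-1)^(1+1) * minor(1,1) = -2
Entry delta = 0 - -5 = 5
Det delta = 5 * -2 = -10
New det = 10 + -10 = 0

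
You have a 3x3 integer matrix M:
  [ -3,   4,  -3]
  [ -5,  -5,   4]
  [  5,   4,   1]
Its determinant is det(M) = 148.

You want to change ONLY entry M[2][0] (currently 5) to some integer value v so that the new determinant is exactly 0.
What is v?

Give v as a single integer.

Answer: -143

Derivation:
det is linear in entry M[2][0]: det = old_det + (v - 5) * C_20
Cofactor C_20 = 1
Want det = 0: 148 + (v - 5) * 1 = 0
  (v - 5) = -148 / 1 = -148
  v = 5 + (-148) = -143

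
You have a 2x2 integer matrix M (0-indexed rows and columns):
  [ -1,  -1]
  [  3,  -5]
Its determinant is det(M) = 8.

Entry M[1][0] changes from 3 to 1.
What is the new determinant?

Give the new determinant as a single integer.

Answer: 6

Derivation:
det is linear in row 1: changing M[1][0] by delta changes det by delta * cofactor(1,0).
Cofactor C_10 = (-1)^(1+0) * minor(1,0) = 1
Entry delta = 1 - 3 = -2
Det delta = -2 * 1 = -2
New det = 8 + -2 = 6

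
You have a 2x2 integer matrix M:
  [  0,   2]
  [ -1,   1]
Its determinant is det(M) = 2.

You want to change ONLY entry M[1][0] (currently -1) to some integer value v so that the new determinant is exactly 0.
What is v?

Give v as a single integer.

det is linear in entry M[1][0]: det = old_det + (v - -1) * C_10
Cofactor C_10 = -2
Want det = 0: 2 + (v - -1) * -2 = 0
  (v - -1) = -2 / -2 = 1
  v = -1 + (1) = 0

Answer: 0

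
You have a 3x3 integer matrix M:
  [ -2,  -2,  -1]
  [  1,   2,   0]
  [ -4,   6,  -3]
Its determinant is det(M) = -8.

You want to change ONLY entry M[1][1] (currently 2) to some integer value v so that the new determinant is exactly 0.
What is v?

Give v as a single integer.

det is linear in entry M[1][1]: det = old_det + (v - 2) * C_11
Cofactor C_11 = 2
Want det = 0: -8 + (v - 2) * 2 = 0
  (v - 2) = 8 / 2 = 4
  v = 2 + (4) = 6

Answer: 6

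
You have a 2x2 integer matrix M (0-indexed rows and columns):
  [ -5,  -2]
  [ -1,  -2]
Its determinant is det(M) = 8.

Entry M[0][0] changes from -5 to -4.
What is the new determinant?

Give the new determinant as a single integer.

det is linear in row 0: changing M[0][0] by delta changes det by delta * cofactor(0,0).
Cofactor C_00 = (-1)^(0+0) * minor(0,0) = -2
Entry delta = -4 - -5 = 1
Det delta = 1 * -2 = -2
New det = 8 + -2 = 6

Answer: 6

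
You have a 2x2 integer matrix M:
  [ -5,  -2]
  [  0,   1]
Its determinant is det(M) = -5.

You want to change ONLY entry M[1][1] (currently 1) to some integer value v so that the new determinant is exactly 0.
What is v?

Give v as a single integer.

det is linear in entry M[1][1]: det = old_det + (v - 1) * C_11
Cofactor C_11 = -5
Want det = 0: -5 + (v - 1) * -5 = 0
  (v - 1) = 5 / -5 = -1
  v = 1 + (-1) = 0

Answer: 0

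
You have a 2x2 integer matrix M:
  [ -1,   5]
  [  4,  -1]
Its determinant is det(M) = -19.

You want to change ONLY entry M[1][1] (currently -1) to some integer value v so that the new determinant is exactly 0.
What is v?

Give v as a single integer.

Answer: -20

Derivation:
det is linear in entry M[1][1]: det = old_det + (v - -1) * C_11
Cofactor C_11 = -1
Want det = 0: -19 + (v - -1) * -1 = 0
  (v - -1) = 19 / -1 = -19
  v = -1 + (-19) = -20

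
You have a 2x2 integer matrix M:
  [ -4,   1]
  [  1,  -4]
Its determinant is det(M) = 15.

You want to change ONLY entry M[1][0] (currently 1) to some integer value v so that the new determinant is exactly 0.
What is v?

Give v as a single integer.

det is linear in entry M[1][0]: det = old_det + (v - 1) * C_10
Cofactor C_10 = -1
Want det = 0: 15 + (v - 1) * -1 = 0
  (v - 1) = -15 / -1 = 15
  v = 1 + (15) = 16

Answer: 16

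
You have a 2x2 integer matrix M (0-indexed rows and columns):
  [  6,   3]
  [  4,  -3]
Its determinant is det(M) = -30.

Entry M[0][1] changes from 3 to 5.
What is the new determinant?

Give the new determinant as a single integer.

det is linear in row 0: changing M[0][1] by delta changes det by delta * cofactor(0,1).
Cofactor C_01 = (-1)^(0+1) * minor(0,1) = -4
Entry delta = 5 - 3 = 2
Det delta = 2 * -4 = -8
New det = -30 + -8 = -38

Answer: -38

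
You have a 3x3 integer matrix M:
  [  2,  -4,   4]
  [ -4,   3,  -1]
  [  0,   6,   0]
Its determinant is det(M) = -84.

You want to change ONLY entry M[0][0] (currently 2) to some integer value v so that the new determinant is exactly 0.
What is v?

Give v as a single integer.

det is linear in entry M[0][0]: det = old_det + (v - 2) * C_00
Cofactor C_00 = 6
Want det = 0: -84 + (v - 2) * 6 = 0
  (v - 2) = 84 / 6 = 14
  v = 2 + (14) = 16

Answer: 16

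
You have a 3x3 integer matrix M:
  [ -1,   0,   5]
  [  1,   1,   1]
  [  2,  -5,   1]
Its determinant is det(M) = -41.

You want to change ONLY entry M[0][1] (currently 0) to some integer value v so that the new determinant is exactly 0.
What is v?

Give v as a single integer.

det is linear in entry M[0][1]: det = old_det + (v - 0) * C_01
Cofactor C_01 = 1
Want det = 0: -41 + (v - 0) * 1 = 0
  (v - 0) = 41 / 1 = 41
  v = 0 + (41) = 41

Answer: 41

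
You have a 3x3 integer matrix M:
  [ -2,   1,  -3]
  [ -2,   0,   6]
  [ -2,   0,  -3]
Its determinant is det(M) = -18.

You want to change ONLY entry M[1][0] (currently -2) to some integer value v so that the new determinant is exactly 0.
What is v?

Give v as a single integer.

Answer: 4

Derivation:
det is linear in entry M[1][0]: det = old_det + (v - -2) * C_10
Cofactor C_10 = 3
Want det = 0: -18 + (v - -2) * 3 = 0
  (v - -2) = 18 / 3 = 6
  v = -2 + (6) = 4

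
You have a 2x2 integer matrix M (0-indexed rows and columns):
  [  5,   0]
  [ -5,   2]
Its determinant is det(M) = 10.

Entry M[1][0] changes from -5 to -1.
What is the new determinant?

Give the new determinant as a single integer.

Answer: 10

Derivation:
det is linear in row 1: changing M[1][0] by delta changes det by delta * cofactor(1,0).
Cofactor C_10 = (-1)^(1+0) * minor(1,0) = 0
Entry delta = -1 - -5 = 4
Det delta = 4 * 0 = 0
New det = 10 + 0 = 10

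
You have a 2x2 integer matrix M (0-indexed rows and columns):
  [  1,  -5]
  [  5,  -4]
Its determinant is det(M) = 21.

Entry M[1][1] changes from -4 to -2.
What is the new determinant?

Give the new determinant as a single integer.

Answer: 23

Derivation:
det is linear in row 1: changing M[1][1] by delta changes det by delta * cofactor(1,1).
Cofactor C_11 = (-1)^(1+1) * minor(1,1) = 1
Entry delta = -2 - -4 = 2
Det delta = 2 * 1 = 2
New det = 21 + 2 = 23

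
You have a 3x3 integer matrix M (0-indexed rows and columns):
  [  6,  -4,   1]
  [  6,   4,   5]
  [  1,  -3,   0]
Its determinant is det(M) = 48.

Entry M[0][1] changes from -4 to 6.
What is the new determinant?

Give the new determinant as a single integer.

Answer: 98

Derivation:
det is linear in row 0: changing M[0][1] by delta changes det by delta * cofactor(0,1).
Cofactor C_01 = (-1)^(0+1) * minor(0,1) = 5
Entry delta = 6 - -4 = 10
Det delta = 10 * 5 = 50
New det = 48 + 50 = 98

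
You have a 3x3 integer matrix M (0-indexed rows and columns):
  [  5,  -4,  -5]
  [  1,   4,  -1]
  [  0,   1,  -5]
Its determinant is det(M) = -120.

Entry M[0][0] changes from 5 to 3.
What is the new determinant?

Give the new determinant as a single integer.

det is linear in row 0: changing M[0][0] by delta changes det by delta * cofactor(0,0).
Cofactor C_00 = (-1)^(0+0) * minor(0,0) = -19
Entry delta = 3 - 5 = -2
Det delta = -2 * -19 = 38
New det = -120 + 38 = -82

Answer: -82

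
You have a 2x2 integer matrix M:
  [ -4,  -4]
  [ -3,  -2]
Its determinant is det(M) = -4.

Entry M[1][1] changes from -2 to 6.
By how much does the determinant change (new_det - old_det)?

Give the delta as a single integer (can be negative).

Answer: -32

Derivation:
Cofactor C_11 = -4
Entry delta = 6 - -2 = 8
Det delta = entry_delta * cofactor = 8 * -4 = -32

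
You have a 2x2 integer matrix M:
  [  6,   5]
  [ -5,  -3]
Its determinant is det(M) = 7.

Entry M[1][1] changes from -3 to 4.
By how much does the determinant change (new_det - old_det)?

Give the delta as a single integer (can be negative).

Cofactor C_11 = 6
Entry delta = 4 - -3 = 7
Det delta = entry_delta * cofactor = 7 * 6 = 42

Answer: 42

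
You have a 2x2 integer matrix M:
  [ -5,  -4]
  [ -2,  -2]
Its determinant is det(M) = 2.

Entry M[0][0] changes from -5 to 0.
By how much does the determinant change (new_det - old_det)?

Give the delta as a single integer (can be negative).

Cofactor C_00 = -2
Entry delta = 0 - -5 = 5
Det delta = entry_delta * cofactor = 5 * -2 = -10

Answer: -10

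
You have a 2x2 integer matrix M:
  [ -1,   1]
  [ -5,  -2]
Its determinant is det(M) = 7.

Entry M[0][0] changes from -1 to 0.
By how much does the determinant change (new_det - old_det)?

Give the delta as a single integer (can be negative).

Answer: -2

Derivation:
Cofactor C_00 = -2
Entry delta = 0 - -1 = 1
Det delta = entry_delta * cofactor = 1 * -2 = -2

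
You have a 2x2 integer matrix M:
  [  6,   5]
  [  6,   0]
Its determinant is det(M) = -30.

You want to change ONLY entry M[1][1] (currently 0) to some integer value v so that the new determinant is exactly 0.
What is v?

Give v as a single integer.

det is linear in entry M[1][1]: det = old_det + (v - 0) * C_11
Cofactor C_11 = 6
Want det = 0: -30 + (v - 0) * 6 = 0
  (v - 0) = 30 / 6 = 5
  v = 0 + (5) = 5

Answer: 5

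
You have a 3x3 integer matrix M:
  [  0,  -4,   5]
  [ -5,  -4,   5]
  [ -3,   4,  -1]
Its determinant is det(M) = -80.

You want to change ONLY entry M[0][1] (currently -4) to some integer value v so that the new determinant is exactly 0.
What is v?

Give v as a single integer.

det is linear in entry M[0][1]: det = old_det + (v - -4) * C_01
Cofactor C_01 = -20
Want det = 0: -80 + (v - -4) * -20 = 0
  (v - -4) = 80 / -20 = -4
  v = -4 + (-4) = -8

Answer: -8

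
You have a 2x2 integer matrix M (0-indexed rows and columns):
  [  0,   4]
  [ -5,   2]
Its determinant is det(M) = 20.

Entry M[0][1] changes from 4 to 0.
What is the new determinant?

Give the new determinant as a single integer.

Answer: 0

Derivation:
det is linear in row 0: changing M[0][1] by delta changes det by delta * cofactor(0,1).
Cofactor C_01 = (-1)^(0+1) * minor(0,1) = 5
Entry delta = 0 - 4 = -4
Det delta = -4 * 5 = -20
New det = 20 + -20 = 0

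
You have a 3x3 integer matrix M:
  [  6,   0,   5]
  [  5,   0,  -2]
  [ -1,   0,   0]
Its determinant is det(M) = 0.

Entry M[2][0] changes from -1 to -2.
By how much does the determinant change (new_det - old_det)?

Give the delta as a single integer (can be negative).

Cofactor C_20 = 0
Entry delta = -2 - -1 = -1
Det delta = entry_delta * cofactor = -1 * 0 = 0

Answer: 0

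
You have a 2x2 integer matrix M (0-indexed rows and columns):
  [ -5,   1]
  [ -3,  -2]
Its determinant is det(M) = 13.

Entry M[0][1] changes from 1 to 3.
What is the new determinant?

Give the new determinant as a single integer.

Answer: 19

Derivation:
det is linear in row 0: changing M[0][1] by delta changes det by delta * cofactor(0,1).
Cofactor C_01 = (-1)^(0+1) * minor(0,1) = 3
Entry delta = 3 - 1 = 2
Det delta = 2 * 3 = 6
New det = 13 + 6 = 19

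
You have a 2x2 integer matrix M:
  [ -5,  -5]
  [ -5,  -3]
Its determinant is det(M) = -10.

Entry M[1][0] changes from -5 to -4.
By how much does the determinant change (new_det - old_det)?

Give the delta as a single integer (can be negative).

Cofactor C_10 = 5
Entry delta = -4 - -5 = 1
Det delta = entry_delta * cofactor = 1 * 5 = 5

Answer: 5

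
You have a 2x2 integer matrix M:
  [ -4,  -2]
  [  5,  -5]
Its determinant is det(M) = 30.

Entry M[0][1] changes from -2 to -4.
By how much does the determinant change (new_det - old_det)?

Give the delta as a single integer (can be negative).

Cofactor C_01 = -5
Entry delta = -4 - -2 = -2
Det delta = entry_delta * cofactor = -2 * -5 = 10

Answer: 10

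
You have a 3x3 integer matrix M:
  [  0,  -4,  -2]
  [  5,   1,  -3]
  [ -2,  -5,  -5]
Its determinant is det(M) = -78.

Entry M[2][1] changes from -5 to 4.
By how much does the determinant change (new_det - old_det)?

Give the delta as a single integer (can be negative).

Cofactor C_21 = -10
Entry delta = 4 - -5 = 9
Det delta = entry_delta * cofactor = 9 * -10 = -90

Answer: -90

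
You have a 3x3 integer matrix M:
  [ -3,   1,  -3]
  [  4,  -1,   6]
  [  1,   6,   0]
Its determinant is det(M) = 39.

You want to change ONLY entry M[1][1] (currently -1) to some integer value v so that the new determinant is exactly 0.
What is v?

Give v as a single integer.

det is linear in entry M[1][1]: det = old_det + (v - -1) * C_11
Cofactor C_11 = 3
Want det = 0: 39 + (v - -1) * 3 = 0
  (v - -1) = -39 / 3 = -13
  v = -1 + (-13) = -14

Answer: -14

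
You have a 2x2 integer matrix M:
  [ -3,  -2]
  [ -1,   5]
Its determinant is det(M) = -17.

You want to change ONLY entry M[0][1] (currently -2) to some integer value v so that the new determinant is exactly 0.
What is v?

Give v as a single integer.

det is linear in entry M[0][1]: det = old_det + (v - -2) * C_01
Cofactor C_01 = 1
Want det = 0: -17 + (v - -2) * 1 = 0
  (v - -2) = 17 / 1 = 17
  v = -2 + (17) = 15

Answer: 15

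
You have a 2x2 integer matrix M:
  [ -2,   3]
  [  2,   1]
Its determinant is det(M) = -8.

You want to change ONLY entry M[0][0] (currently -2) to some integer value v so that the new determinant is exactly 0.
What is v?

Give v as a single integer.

det is linear in entry M[0][0]: det = old_det + (v - -2) * C_00
Cofactor C_00 = 1
Want det = 0: -8 + (v - -2) * 1 = 0
  (v - -2) = 8 / 1 = 8
  v = -2 + (8) = 6

Answer: 6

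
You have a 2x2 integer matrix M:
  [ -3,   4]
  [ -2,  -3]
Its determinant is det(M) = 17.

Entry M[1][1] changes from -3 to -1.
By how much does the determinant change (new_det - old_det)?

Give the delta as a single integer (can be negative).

Answer: -6

Derivation:
Cofactor C_11 = -3
Entry delta = -1 - -3 = 2
Det delta = entry_delta * cofactor = 2 * -3 = -6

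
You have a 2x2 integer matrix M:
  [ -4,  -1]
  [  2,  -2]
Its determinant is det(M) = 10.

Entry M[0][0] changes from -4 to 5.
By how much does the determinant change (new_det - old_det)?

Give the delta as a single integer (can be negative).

Answer: -18

Derivation:
Cofactor C_00 = -2
Entry delta = 5 - -4 = 9
Det delta = entry_delta * cofactor = 9 * -2 = -18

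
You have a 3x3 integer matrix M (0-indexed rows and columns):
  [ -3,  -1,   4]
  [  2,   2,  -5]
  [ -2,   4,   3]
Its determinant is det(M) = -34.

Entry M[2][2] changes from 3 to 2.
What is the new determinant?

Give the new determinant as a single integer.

Answer: -30

Derivation:
det is linear in row 2: changing M[2][2] by delta changes det by delta * cofactor(2,2).
Cofactor C_22 = (-1)^(2+2) * minor(2,2) = -4
Entry delta = 2 - 3 = -1
Det delta = -1 * -4 = 4
New det = -34 + 4 = -30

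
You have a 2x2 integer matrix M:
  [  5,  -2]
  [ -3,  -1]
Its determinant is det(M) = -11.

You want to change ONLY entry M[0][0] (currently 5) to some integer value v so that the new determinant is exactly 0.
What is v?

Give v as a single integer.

Answer: -6

Derivation:
det is linear in entry M[0][0]: det = old_det + (v - 5) * C_00
Cofactor C_00 = -1
Want det = 0: -11 + (v - 5) * -1 = 0
  (v - 5) = 11 / -1 = -11
  v = 5 + (-11) = -6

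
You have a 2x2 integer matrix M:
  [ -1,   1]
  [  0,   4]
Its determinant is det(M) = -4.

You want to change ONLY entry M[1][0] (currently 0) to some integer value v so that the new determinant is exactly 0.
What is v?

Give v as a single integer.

det is linear in entry M[1][0]: det = old_det + (v - 0) * C_10
Cofactor C_10 = -1
Want det = 0: -4 + (v - 0) * -1 = 0
  (v - 0) = 4 / -1 = -4
  v = 0 + (-4) = -4

Answer: -4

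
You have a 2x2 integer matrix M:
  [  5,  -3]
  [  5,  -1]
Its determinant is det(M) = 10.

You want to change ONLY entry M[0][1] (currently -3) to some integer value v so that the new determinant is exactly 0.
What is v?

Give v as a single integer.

det is linear in entry M[0][1]: det = old_det + (v - -3) * C_01
Cofactor C_01 = -5
Want det = 0: 10 + (v - -3) * -5 = 0
  (v - -3) = -10 / -5 = 2
  v = -3 + (2) = -1

Answer: -1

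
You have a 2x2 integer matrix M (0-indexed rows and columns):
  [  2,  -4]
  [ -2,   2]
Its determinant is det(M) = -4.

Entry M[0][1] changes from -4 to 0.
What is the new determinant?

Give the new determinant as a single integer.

det is linear in row 0: changing M[0][1] by delta changes det by delta * cofactor(0,1).
Cofactor C_01 = (-1)^(0+1) * minor(0,1) = 2
Entry delta = 0 - -4 = 4
Det delta = 4 * 2 = 8
New det = -4 + 8 = 4

Answer: 4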